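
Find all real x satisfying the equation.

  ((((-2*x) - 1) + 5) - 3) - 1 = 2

Step 1. [((((-2*x) - 1) + 5) - 3) - 1 = 2] 1 comes off first (add 1), so sub: (((-2*x) - 1) + 5) - 3 = 3.
Step 2. [(((-2*x) - 1) + 5) - 3 = 3] add 3: x sits inside (… - 3), so sub: ((-2*x) - 1) + 5 = 6.
Step 3. [((-2*x) - 1) + 5 = 6] the outer +5 inverts by subtracting 5 ⇒ sub: (-2*x) - 1 = 1.
Step 4. [(-2*x) - 1 = 1] add 1: x sits inside (… - 1) ⇒ sub: -2*x = 2.
Step 5. [-2*x = 2] -2·(inner) — divide through by -2 ⇒ div: x = -1.

Answer: x ∈ {-1}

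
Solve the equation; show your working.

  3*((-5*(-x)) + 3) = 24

Step 1. [3*((-5*(-x)) + 3) = 24] 3 out front; divide by 3, so div: (-5*(-x)) + 3 = 8.
Step 2. [(-5*(-x)) + 3 = 8] +3 is outermost — subtract 3 both sides. So sub: -5*(-x) = 5.
Step 3. [-5*(-x) = 5] -5·(inner) — divide through by -5, so div: -x = -1.
Step 4. [-x = -1] flip signs both sides ⇒ neg: x = 1.

Answer: x ∈ {1}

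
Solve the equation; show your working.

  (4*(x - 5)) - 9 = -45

Step 1. [(4*(x - 5)) - 9 = -45] -9 is outermost — add 9 both sides ⇒ sub: 4*(x - 5) = -36.
Step 2. [4*(x - 5) = -36] 4 out front; divide by 4. So div: x - 5 = -9.
Step 3. [x - 5 = -9] peel the -5: add 5 from each side, so sub: x = -4.

Answer: x ∈ {-4}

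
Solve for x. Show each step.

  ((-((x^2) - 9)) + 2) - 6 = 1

Step 1. [((-((x^2) - 9)) + 2) - 6 = 1] the outer -6 inverts by adding 6, so sub: (-((x^2) - 9)) + 2 = 7.
Step 2. [(-((x^2) - 9)) + 2 = 7] peel the +2: subtract 2 from each side ⇒ sub: -((x^2) - 9) = 5.
Step 3. [-((x^2) - 9) = 5] flip signs both sides ⇒ neg: (x^2) - 9 = -5.
Step 4. [(x^2) - 9 = -5] -9 is outermost — add 9 both sides ⇒ sub: x^2 = 4.
Step 5. [x^2 = 4] √ both sides: 4 ≥ 0 gives two branches ⇒ sqrt: x = 2 or -2.

Answer: x ∈ {-2, 2}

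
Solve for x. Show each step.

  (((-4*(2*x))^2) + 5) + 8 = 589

Step 1. [(((-4*(2*x))^2) + 5) + 8 = 589] the outer +8 inverts by subtracting 8 ⇒ sub: ((-4*(2*x))^2) + 5 = 581.
Step 2. [((-4*(2*x))^2) + 5 = 581] 5 comes off first (subtract 5) ⇒ sub: (-4*(2*x))^2 = 576.
Step 3. [(-4*(2*x))^2 = 576] LHS squared, RHS 576 ≥ 0: apply √ (±), so sqrt: -4*(2*x) = 24 or -24.
Step 4. [-4*(2*x) = 24 or -24] -4 out front; divide by -4. So div: 2*x = -6 or 6.
Step 5. [2*x = -6 or 6] 2·(inner) — divide through by 2 ⇒ div: x = -3 or 3.

Answer: x ∈ {-3, 3}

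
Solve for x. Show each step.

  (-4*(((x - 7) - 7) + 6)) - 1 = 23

Step 1. [(-4*(((x - 7) - 7) + 6)) - 1 = 23] add 1: x sits inside (… - 1). So sub: -4*(((x - 7) - 7) + 6) = 24.
Step 2. [-4*(((x - 7) - 7) + 6) = 24] leading coefficient -4: divide by -4 ⇒ div: ((x - 7) - 7) + 6 = -6.
Step 3. [((x - 7) - 7) + 6 = -6] peel the +6: subtract 6 from each side, so sub: (x - 7) - 7 = -12.
Step 4. [(x - 7) - 7 = -12] peel the -7: add 7 from each side, so sub: x - 7 = -5.
Step 5. [x - 7 = -5] add 7: x sits inside (… - 7) ⇒ sub: x = 2.

Answer: x ∈ {2}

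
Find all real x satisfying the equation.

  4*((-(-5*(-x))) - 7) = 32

Step 1. [4*((-(-5*(-x))) - 7) = 32] LHS = 4·(…); ÷4 both sides, so div: (-(-5*(-x))) - 7 = 8.
Step 2. [(-(-5*(-x))) - 7 = 8] -7 is outermost — add 7 both sides, so sub: -(-5*(-x)) = 15.
Step 3. [-(-5*(-x)) = 15] LHS negated; negate both sides, so neg: -5*(-x) = -15.
Step 4. [-5*(-x) = -15] -5·(inner) — divide through by -5, so div: -x = 3.
Step 5. [-x = 3] flip signs both sides ⇒ neg: x = -3.

Answer: x ∈ {-3}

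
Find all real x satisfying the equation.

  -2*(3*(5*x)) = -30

Step 1. [-2*(3*(5*x)) = -30] divide by the outer -2. So div: 3*(5*x) = 15.
Step 2. [3*(5*x) = 15] 3·(inner) — divide through by 3. So div: 5*x = 5.
Step 3. [5*x = 5] divide by the outer 5. So div: x = 1.

Answer: x ∈ {1}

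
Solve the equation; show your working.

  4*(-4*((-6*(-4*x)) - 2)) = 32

Step 1. [4*(-4*((-6*(-4*x)) - 2)) = 32] 4 out front; divide by 4, so div: -4*((-6*(-4*x)) - 2) = 8.
Step 2. [-4*((-6*(-4*x)) - 2) = 8] -4·(inner) — divide through by -4 ⇒ div: (-6*(-4*x)) - 2 = -2.
Step 3. [(-6*(-4*x)) - 2 = -2] peel the -2: add 2 from each side. So sub: -6*(-4*x) = 0.
Step 4. [-6*(-4*x) = 0] leading coefficient -6: divide by -6 ⇒ div: -4*x = 0.
Step 5. [-4*x = 0] -4 out front; divide by -4, so div: x = 0.

Answer: x ∈ {0}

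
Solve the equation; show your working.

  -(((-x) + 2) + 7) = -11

Step 1. [-(((-x) + 2) + 7) = -11] leading − — multiply by −1, so neg: ((-x) + 2) + 7 = 11.
Step 2. [((-x) + 2) + 7 = 11] 7 comes off first (subtract 7) ⇒ sub: (-x) + 2 = 4.
Step 3. [(-x) + 2 = 4] 2 comes off first (subtract 2) ⇒ sub: -x = 2.
Step 4. [-x = 2] LHS negated; negate both sides, so neg: x = -2.

Answer: x ∈ {-2}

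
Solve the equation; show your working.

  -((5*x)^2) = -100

Step 1. [-((5*x)^2) = -100] leading − — multiply by −1 ⇒ neg: (5*x)^2 = 100.
Step 2. [(5*x)^2 = 100] 100 ≥ 0, LHS is (·)² — take ±√, so sqrt: 5*x = 10 or -10.
Step 3. [5*x = 10 or -10] LHS = 5·(…); ÷5 both sides ⇒ div: x = 2 or -2.

Answer: x ∈ {-2, 2}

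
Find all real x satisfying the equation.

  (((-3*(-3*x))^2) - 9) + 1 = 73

Step 1. [(((-3*(-3*x))^2) - 9) + 1 = 73] 1 comes off first (subtract 1) ⇒ sub: ((-3*(-3*x))^2) - 9 = 72.
Step 2. [((-3*(-3*x))^2) - 9 = 72] 9 comes off first (add 9). So sub: (-3*(-3*x))^2 = 81.
Step 3. [(-3*(-3*x))^2 = 81] LHS squared, RHS 81 ≥ 0: apply √ (±) ⇒ sqrt: -3*(-3*x) = 9 or -9.
Step 4. [-3*(-3*x) = 9 or -9] divide by the outer -3, so div: -3*x = -3 or 3.
Step 5. [-3*x = -3 or 3] -3 out front; divide by -3 ⇒ div: x = 1 or -1.

Answer: x ∈ {-1, 1}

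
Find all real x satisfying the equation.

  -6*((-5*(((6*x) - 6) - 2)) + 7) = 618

Step 1. [-6*((-5*(((6*x) - 6) - 2)) + 7) = 618] LHS = -6·(…); ÷-6 both sides. So div: (-5*(((6*x) - 6) - 2)) + 7 = -103.
Step 2. [(-5*(((6*x) - 6) - 2)) + 7 = -103] the outer +7 inverts by subtracting 7, so sub: -5*(((6*x) - 6) - 2) = -110.
Step 3. [-5*(((6*x) - 6) - 2) = -110] divide by the outer -5, so div: ((6*x) - 6) - 2 = 22.
Step 4. [((6*x) - 6) - 2 = 22] 2 comes off first (add 2), so sub: (6*x) - 6 = 24.
Step 5. [(6*x) - 6 = 24] the outer -6 inverts by adding 6, so sub: 6*x = 30.
Step 6. [6*x = 30] 6·(inner) — divide through by 6 ⇒ div: x = 5.

Answer: x ∈ {5}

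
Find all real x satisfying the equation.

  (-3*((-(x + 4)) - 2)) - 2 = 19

Step 1. [(-3*((-(x + 4)) - 2)) - 2 = 19] the outer -2 inverts by adding 2, so sub: -3*((-(x + 4)) - 2) = 21.
Step 2. [-3*((-(x + 4)) - 2) = 21] divide by the outer -3, so div: (-(x + 4)) - 2 = -7.
Step 3. [(-(x + 4)) - 2 = -7] -2 is outermost — add 2 both sides, so sub: -(x + 4) = -5.
Step 4. [-(x + 4) = -5] flip signs both sides, so neg: x + 4 = 5.
Step 5. [x + 4 = 5] the outer +4 inverts by subtracting 4, so sub: x = 1.

Answer: x ∈ {1}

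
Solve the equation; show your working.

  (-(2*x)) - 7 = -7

Step 1. [(-(2*x)) - 7 = -7] add 7: x sits inside (… - 7) ⇒ sub: -(2*x) = 0.
Step 2. [-(2*x) = 0] LHS negated; negate both sides, so neg: 2*x = 0.
Step 3. [2*x = 0] LHS = 2·(…); ÷2 both sides, so div: x = 0.

Answer: x ∈ {0}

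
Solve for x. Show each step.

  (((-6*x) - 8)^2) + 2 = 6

Step 1. [(((-6*x) - 8)^2) + 2 = 6] +2 is outermost — subtract 2 both sides. So sub: ((-6*x) - 8)^2 = 4.
Step 2. [((-6*x) - 8)^2 = 4] LHS squared, RHS 4 ≥ 0: apply √ (±). So sqrt: (-6*x) - 8 = 2 or -2.
Step 3. [(-6*x) - 8 = 2 or -2] the outer -8 inverts by adding 8. So sub: -6*x = 10 or 6.
Step 4. [-6*x = 10 or 6] -6·(inner) — divide through by -6 ⇒ div: x = -5/3 or -1.

Answer: x ∈ {-5/3, -1}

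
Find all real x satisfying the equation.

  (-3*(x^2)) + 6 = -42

Step 1. [(-3*(x^2)) + 6 = -42] common factor -3 (LHS and -42) — divide through. So factor: (x^2) - 2 = 14.
Step 2. [(x^2) - 2 = 14] 2 comes off first (add 2), so sub: x^2 = 16.
Step 3. [x^2 = 16] √ both sides: 16 ≥ 0 gives two branches. So sqrt: x = 4 or -4.

Answer: x ∈ {-4, 4}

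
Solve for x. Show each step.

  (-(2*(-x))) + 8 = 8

Step 1. [(-(2*(-x))) + 8 = 8] subtract 8: x sits inside (… + 8), so sub: -(2*(-x)) = 0.
Step 2. [-(2*(-x)) = 0] flip signs both sides, so neg: 2*(-x) = 0.
Step 3. [2*(-x) = 0] divide by the outer 2 ⇒ div: -x = 0.
Step 4. [-x = 0] leading − — multiply by −1, so neg: x = 0.

Answer: x ∈ {0}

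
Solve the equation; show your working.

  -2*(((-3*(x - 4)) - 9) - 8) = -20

Step 1. [-2*(((-3*(x - 4)) - 9) - 8) = -20] divide by the outer -2, so div: ((-3*(x - 4)) - 9) - 8 = 10.
Step 2. [((-3*(x - 4)) - 9) - 8 = 10] 8 comes off first (add 8) ⇒ sub: (-3*(x - 4)) - 9 = 18.
Step 3. [(-3*(x - 4)) - 9 = 18] -3 divides every term; factor it out, so factor: (x - 4) + 3 = -6.
Step 4. [(x - 4) + 3 = -6] peel the +3: subtract 3 from each side ⇒ sub: x - 4 = -9.
Step 5. [x - 4 = -9] the outer -4 inverts by adding 4, so sub: x = -5.

Answer: x ∈ {-5}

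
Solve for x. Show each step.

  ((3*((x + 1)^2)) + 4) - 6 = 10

Step 1. [((3*((x + 1)^2)) + 4) - 6 = 10] peel the -6: add 6 from each side, so sub: (3*((x + 1)^2)) + 4 = 16.
Step 2. [(3*((x + 1)^2)) + 4 = 16] peel the +4: subtract 4 from each side ⇒ sub: 3*((x + 1)^2) = 12.
Step 3. [3*((x + 1)^2) = 12] leading coefficient 3: divide by 3, so div: (x + 1)^2 = 4.
Step 4. [(x + 1)^2 = 4] √ both sides: 4 ≥ 0 gives two branches. So sqrt: x + 1 = 2 or -2.
Step 5. [x + 1 = 2 or -2] the outer +1 inverts by subtracting 1. So sub: x = 1 or -3.

Answer: x ∈ {-3, 1}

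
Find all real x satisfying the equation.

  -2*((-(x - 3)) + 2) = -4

Step 1. [-2*((-(x - 3)) + 2) = -4] LHS = -2·(…); ÷-2 both sides ⇒ div: (-(x - 3)) + 2 = 2.
Step 2. [(-(x - 3)) + 2 = 2] peel the +2: subtract 2 from each side. So sub: -(x - 3) = 0.
Step 3. [-(x - 3) = 0] LHS negated; negate both sides ⇒ neg: x - 3 = 0.
Step 4. [x - 3 = 0] -3 is outermost — add 3 both sides. So sub: x = 3.

Answer: x ∈ {3}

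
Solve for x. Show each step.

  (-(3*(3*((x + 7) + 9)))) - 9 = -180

Step 1. [(-(3*(3*((x + 7) + 9)))) - 9 = -180] add 9: x sits inside (… - 9), so sub: -(3*(3*((x + 7) + 9))) = -171.
Step 2. [-(3*(3*((x + 7) + 9))) = -171] flip signs both sides, so neg: 3*(3*((x + 7) + 9)) = 171.
Step 3. [3*(3*((x + 7) + 9)) = 171] LHS = 3·(…); ÷3 both sides ⇒ div: 3*((x + 7) + 9) = 57.
Step 4. [3*((x + 7) + 9) = 57] leading coefficient 3: divide by 3, so div: (x + 7) + 9 = 19.
Step 5. [(x + 7) + 9 = 19] peel the +9: subtract 9 from each side, so sub: x + 7 = 10.
Step 6. [x + 7 = 10] subtract 7: x sits inside (… + 7) ⇒ sub: x = 3.

Answer: x ∈ {3}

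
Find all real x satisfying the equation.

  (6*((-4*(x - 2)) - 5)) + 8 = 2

Step 1. [(6*((-4*(x - 2)) - 5)) + 8 = 2] subtract 8: x sits inside (… + 8). So sub: 6*((-4*(x - 2)) - 5) = -6.
Step 2. [6*((-4*(x - 2)) - 5) = -6] 6·(inner) — divide through by 6. So div: (-4*(x - 2)) - 5 = -1.
Step 3. [(-4*(x - 2)) - 5 = -1] add 5: x sits inside (… - 5), so sub: -4*(x - 2) = 4.
Step 4. [-4*(x - 2) = 4] -4·(inner) — divide through by -4 ⇒ div: x - 2 = -1.
Step 5. [x - 2 = -1] the outer -2 inverts by adding 2. So sub: x = 1.

Answer: x ∈ {1}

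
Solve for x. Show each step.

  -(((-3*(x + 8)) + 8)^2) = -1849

Step 1. [-(((-3*(x + 8)) + 8)^2) = -1849] flip signs both sides ⇒ neg: ((-3*(x + 8)) + 8)^2 = 1849.
Step 2. [((-3*(x + 8)) + 8)^2 = 1849] LHS squared, RHS 1849 ≥ 0: apply √ (±) ⇒ sqrt: (-3*(x + 8)) + 8 = 43 or -43.
Step 3. [(-3*(x + 8)) + 8 = 43 or -43] subtract 8: x sits inside (… + 8), so sub: -3*(x + 8) = 35 or -51.
Step 4. [-3*(x + 8) = 35 or -51] LHS = -3·(…); ÷-3 both sides ⇒ div: x + 8 = -35/3 or 17.
Step 5. [x + 8 = -35/3 or 17] 8 comes off first (subtract 8) ⇒ sub: x = -59/3 or 9.

Answer: x ∈ {-59/3, 9}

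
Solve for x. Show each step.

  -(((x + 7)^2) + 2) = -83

Step 1. [-(((x + 7)^2) + 2) = -83] LHS negated; negate both sides, so neg: ((x + 7)^2) + 2 = 83.
Step 2. [((x + 7)^2) + 2 = 83] +2 is outermost — subtract 2 both sides ⇒ sub: (x + 7)^2 = 81.
Step 3. [(x + 7)^2 = 81] √ both sides: 81 ≥ 0 gives two branches, so sqrt: x + 7 = 9 or -9.
Step 4. [x + 7 = 9 or -9] peel the +7: subtract 7 from each side ⇒ sub: x = 2 or -16.

Answer: x ∈ {-16, 2}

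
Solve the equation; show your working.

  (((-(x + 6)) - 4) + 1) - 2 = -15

Step 1. [(((-(x + 6)) - 4) + 1) - 2 = -15] the outer -2 inverts by adding 2. So sub: ((-(x + 6)) - 4) + 1 = -13.
Step 2. [((-(x + 6)) - 4) + 1 = -13] peel the +1: subtract 1 from each side. So sub: (-(x + 6)) - 4 = -14.
Step 3. [(-(x + 6)) - 4 = -14] peel the -4: add 4 from each side, so sub: -(x + 6) = -10.
Step 4. [-(x + 6) = -10] flip signs both sides, so neg: x + 6 = 10.
Step 5. [x + 6 = 10] 6 comes off first (subtract 6), so sub: x = 4.

Answer: x ∈ {4}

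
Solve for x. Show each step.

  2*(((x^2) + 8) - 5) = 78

Step 1. [2*(((x^2) + 8) - 5) = 78] divide by the outer 2 ⇒ div: ((x^2) + 8) - 5 = 39.
Step 2. [((x^2) + 8) - 5 = 39] -5 is outermost — add 5 both sides, so sub: (x^2) + 8 = 44.
Step 3. [(x^2) + 8 = 44] the outer +8 inverts by subtracting 8, so sub: x^2 = 36.
Step 4. [x^2 = 36] 36 ≥ 0, LHS is (·)² — take ±√. So sqrt: x = 6 or -6.

Answer: x ∈ {-6, 6}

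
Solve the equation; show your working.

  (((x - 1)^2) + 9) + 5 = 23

Step 1. [(((x - 1)^2) + 9) + 5 = 23] the outer +5 inverts by subtracting 5 ⇒ sub: ((x - 1)^2) + 9 = 18.
Step 2. [((x - 1)^2) + 9 = 18] peel the +9: subtract 9 from each side ⇒ sub: (x - 1)^2 = 9.
Step 3. [(x - 1)^2 = 9] 9 ≥ 0, LHS is (·)² — take ±√. So sqrt: x - 1 = 3 or -3.
Step 4. [x - 1 = 3 or -3] add 1: x sits inside (… - 1), so sub: x = 4 or -2.

Answer: x ∈ {-2, 4}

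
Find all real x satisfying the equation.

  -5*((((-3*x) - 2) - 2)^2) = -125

Step 1. [-5*((((-3*x) - 2) - 2)^2) = -125] -5 out front; divide by -5 ⇒ div: (((-3*x) - 2) - 2)^2 = 25.
Step 2. [(((-3*x) - 2) - 2)^2 = 25] 25 ≥ 0, LHS is (·)² — take ±√. So sqrt: ((-3*x) - 2) - 2 = 5 or -5.
Step 3. [((-3*x) - 2) - 2 = 5 or -5] peel the -2: add 2 from each side. So sub: (-3*x) - 2 = 7 or -3.
Step 4. [(-3*x) - 2 = 7 or -3] peel the -2: add 2 from each side ⇒ sub: -3*x = 9 or -1.
Step 5. [-3*x = 9 or -1] leading coefficient -3: divide by -3, so div: x = -3 or 1/3.

Answer: x ∈ {-3, 1/3}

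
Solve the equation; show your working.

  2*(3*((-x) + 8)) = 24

Step 1. [2*(3*((-x) + 8)) = 24] divide by the outer 2 ⇒ div: 3*((-x) + 8) = 12.
Step 2. [3*((-x) + 8) = 12] 3 out front; divide by 3. So div: (-x) + 8 = 4.
Step 3. [(-x) + 8 = 4] +8 is outermost — subtract 8 both sides ⇒ sub: -x = -4.
Step 4. [-x = -4] flip signs both sides. So neg: x = 4.

Answer: x ∈ {4}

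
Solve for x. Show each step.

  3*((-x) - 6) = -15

Step 1. [3*((-x) - 6) = -15] divide by the outer 3. So div: (-x) - 6 = -5.
Step 2. [(-x) - 6 = -5] -6 is outermost — add 6 both sides. So sub: -x = 1.
Step 3. [-x = 1] flip signs both sides. So neg: x = -1.

Answer: x ∈ {-1}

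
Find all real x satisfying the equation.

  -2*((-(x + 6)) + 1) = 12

Step 1. [-2*((-(x + 6)) + 1) = 12] -2·(inner) — divide through by -2, so div: (-(x + 6)) + 1 = -6.
Step 2. [(-(x + 6)) + 1 = -6] subtract 1: x sits inside (… + 1) ⇒ sub: -(x + 6) = -7.
Step 3. [-(x + 6) = -7] LHS negated; negate both sides. So neg: x + 6 = 7.
Step 4. [x + 6 = 7] peel the +6: subtract 6 from each side, so sub: x = 1.

Answer: x ∈ {1}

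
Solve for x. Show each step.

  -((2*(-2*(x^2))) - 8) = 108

Step 1. [-((2*(-2*(x^2))) - 8) = 108] leading − — multiply by −1 ⇒ neg: (2*(-2*(x^2))) - 8 = -108.
Step 2. [(2*(-2*(x^2))) - 8 = -108] common factor 2 (LHS and -108) — divide through ⇒ factor: (-2*(x^2)) - 4 = -54.
Step 3. [(-2*(x^2)) - 4 = -54] -2 divides every term; factor it out. So factor: (x^2) + 2 = 27.
Step 4. [(x^2) + 2 = 27] the outer +2 inverts by subtracting 2. So sub: x^2 = 25.
Step 5. [x^2 = 25] √ both sides: 25 ≥ 0 gives two branches, so sqrt: x = 5 or -5.

Answer: x ∈ {-5, 5}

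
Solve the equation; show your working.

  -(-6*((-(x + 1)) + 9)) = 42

Step 1. [-(-6*((-(x + 1)) + 9)) = 42] leading − — multiply by −1 ⇒ neg: -6*((-(x + 1)) + 9) = -42.
Step 2. [-6*((-(x + 1)) + 9) = -42] divide by the outer -6, so div: (-(x + 1)) + 9 = 7.
Step 3. [(-(x + 1)) + 9 = 7] subtract 9: x sits inside (… + 9), so sub: -(x + 1) = -2.
Step 4. [-(x + 1) = -2] LHS negated; negate both sides. So neg: x + 1 = 2.
Step 5. [x + 1 = 2] subtract 1: x sits inside (… + 1) ⇒ sub: x = 1.

Answer: x ∈ {1}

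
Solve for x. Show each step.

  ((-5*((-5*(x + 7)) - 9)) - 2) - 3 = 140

Step 1. [((-5*((-5*(x + 7)) - 9)) - 2) - 3 = 140] the outer -3 inverts by adding 3 ⇒ sub: (-5*((-5*(x + 7)) - 9)) - 2 = 143.
Step 2. [(-5*((-5*(x + 7)) - 9)) - 2 = 143] the outer -2 inverts by adding 2. So sub: -5*((-5*(x + 7)) - 9) = 145.
Step 3. [-5*((-5*(x + 7)) - 9) = 145] LHS = -5·(…); ÷-5 both sides. So div: (-5*(x + 7)) - 9 = -29.
Step 4. [(-5*(x + 7)) - 9 = -29] add 9: x sits inside (… - 9), so sub: -5*(x + 7) = -20.
Step 5. [-5*(x + 7) = -20] divide by the outer -5 ⇒ div: x + 7 = 4.
Step 6. [x + 7 = 4] peel the +7: subtract 7 from each side ⇒ sub: x = -3.

Answer: x ∈ {-3}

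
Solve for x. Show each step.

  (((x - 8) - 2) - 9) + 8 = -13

Step 1. [(((x - 8) - 2) - 9) + 8 = -13] subtract 8: x sits inside (… + 8) ⇒ sub: ((x - 8) - 2) - 9 = -21.
Step 2. [((x - 8) - 2) - 9 = -21] -9 is outermost — add 9 both sides. So sub: (x - 8) - 2 = -12.
Step 3. [(x - 8) - 2 = -12] -2 is outermost — add 2 both sides ⇒ sub: x - 8 = -10.
Step 4. [x - 8 = -10] -8 is outermost — add 8 both sides. So sub: x = -2.

Answer: x ∈ {-2}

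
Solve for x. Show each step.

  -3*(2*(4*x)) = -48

Step 1. [-3*(2*(4*x)) = -48] leading coefficient -3: divide by -3. So div: 2*(4*x) = 16.
Step 2. [2*(4*x) = 16] 2 out front; divide by 2 ⇒ div: 4*x = 8.
Step 3. [4*x = 8] leading coefficient 4: divide by 4 ⇒ div: x = 2.

Answer: x ∈ {2}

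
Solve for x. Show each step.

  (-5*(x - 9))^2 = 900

Step 1. [(-5*(x - 9))^2 = 900] 900 ≥ 0, LHS is (·)² — take ±√, so sqrt: -5*(x - 9) = 30 or -30.
Step 2. [-5*(x - 9) = 30 or -30] -5 out front; divide by -5, so div: x - 9 = -6 or 6.
Step 3. [x - 9 = -6 or 6] peel the -9: add 9 from each side, so sub: x = 3 or 15.

Answer: x ∈ {3, 15}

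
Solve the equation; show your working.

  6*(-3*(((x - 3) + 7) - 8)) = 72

Step 1. [6*(-3*(((x - 3) + 7) - 8)) = 72] leading coefficient 6: divide by 6. So div: -3*(((x - 3) + 7) - 8) = 12.
Step 2. [-3*(((x - 3) + 7) - 8) = 12] leading coefficient -3: divide by -3 ⇒ div: ((x - 3) + 7) - 8 = -4.
Step 3. [((x - 3) + 7) - 8 = -4] peel the -8: add 8 from each side, so sub: (x - 3) + 7 = 4.
Step 4. [(x - 3) + 7 = 4] +7 is outermost — subtract 7 both sides ⇒ sub: x - 3 = -3.
Step 5. [x - 3 = -3] peel the -3: add 3 from each side ⇒ sub: x = 0.

Answer: x ∈ {0}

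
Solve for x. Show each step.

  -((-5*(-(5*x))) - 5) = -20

Step 1. [-((-5*(-(5*x))) - 5) = -20] flip signs both sides, so neg: (-5*(-(5*x))) - 5 = 20.
Step 2. [(-5*(-(5*x))) - 5 = 20] common factor -5 (LHS and 20) — divide through, so factor: (-(5*x)) + 1 = -4.
Step 3. [(-(5*x)) + 1 = -4] subtract 1: x sits inside (… + 1), so sub: -(5*x) = -5.
Step 4. [-(5*x) = -5] leading − — multiply by −1, so neg: 5*x = 5.
Step 5. [5*x = 5] divide by the outer 5 ⇒ div: x = 1.

Answer: x ∈ {1}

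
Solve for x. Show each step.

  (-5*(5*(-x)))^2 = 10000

Step 1. [(-5*(5*(-x)))^2 = 10000] 10000 ≥ 0, LHS is (·)² — take ±√. So sqrt: -5*(5*(-x)) = 100 or -100.
Step 2. [-5*(5*(-x)) = 100 or -100] leading coefficient -5: divide by -5, so div: 5*(-x) = -20 or 20.
Step 3. [5*(-x) = -20 or 20] LHS = 5·(…); ÷5 both sides, so div: -x = -4 or 4.
Step 4. [-x = -4 or 4] LHS negated; negate both sides, so neg: x = 4 or -4.

Answer: x ∈ {-4, 4}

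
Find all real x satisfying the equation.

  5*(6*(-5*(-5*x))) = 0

Step 1. [5*(6*(-5*(-5*x))) = 0] LHS = 5·(…); ÷5 both sides, so div: 6*(-5*(-5*x)) = 0.
Step 2. [6*(-5*(-5*x)) = 0] leading coefficient 6: divide by 6. So div: -5*(-5*x) = 0.
Step 3. [-5*(-5*x) = 0] leading coefficient -5: divide by -5. So div: -5*x = 0.
Step 4. [-5*x = 0] leading coefficient -5: divide by -5. So div: x = 0.

Answer: x ∈ {0}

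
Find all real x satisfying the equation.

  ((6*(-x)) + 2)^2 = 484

Step 1. [((6*(-x)) + 2)^2 = 484] 484 ≥ 0, LHS is (·)² — take ±√, so sqrt: (6*(-x)) + 2 = 22 or -22.
Step 2. [(6*(-x)) + 2 = 22 or -22] +2 is outermost — subtract 2 both sides. So sub: 6*(-x) = 20 or -24.
Step 3. [6*(-x) = 20 or -24] 6 out front; divide by 6, so div: -x = 10/3 or -4.
Step 4. [-x = 10/3 or -4] LHS negated; negate both sides. So neg: x = -10/3 or 4.

Answer: x ∈ {-10/3, 4}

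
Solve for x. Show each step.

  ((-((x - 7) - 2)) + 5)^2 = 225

Step 1. [((-((x - 7) - 2)) + 5)^2 = 225] LHS squared, RHS 225 ≥ 0: apply √ (±) ⇒ sqrt: (-((x - 7) - 2)) + 5 = 15 or -15.
Step 2. [(-((x - 7) - 2)) + 5 = 15 or -15] peel the +5: subtract 5 from each side ⇒ sub: -((x - 7) - 2) = 10 or -20.
Step 3. [-((x - 7) - 2) = 10 or -20] flip signs both sides, so neg: (x - 7) - 2 = -10 or 20.
Step 4. [(x - 7) - 2 = -10 or 20] peel the -2: add 2 from each side ⇒ sub: x - 7 = -8 or 22.
Step 5. [x - 7 = -8 or 22] -7 is outermost — add 7 both sides. So sub: x = -1 or 29.

Answer: x ∈ {-1, 29}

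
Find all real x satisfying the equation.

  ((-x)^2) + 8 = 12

Step 1. [((-x)^2) + 8 = 12] subtract 8: x sits inside (… + 8) ⇒ sub: (-x)^2 = 4.
Step 2. [(-x)^2 = 4] √ both sides: 4 ≥ 0 gives two branches. So sqrt: -x = 2 or -2.
Step 3. [-x = 2 or -2] LHS negated; negate both sides. So neg: x = -2 or 2.

Answer: x ∈ {-2, 2}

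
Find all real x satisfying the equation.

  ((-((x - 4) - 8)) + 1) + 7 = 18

Step 1. [((-((x - 4) - 8)) + 1) + 7 = 18] +7 is outermost — subtract 7 both sides, so sub: (-((x - 4) - 8)) + 1 = 11.
Step 2. [(-((x - 4) - 8)) + 1 = 11] the outer +1 inverts by subtracting 1 ⇒ sub: -((x - 4) - 8) = 10.
Step 3. [-((x - 4) - 8) = 10] LHS negated; negate both sides, so neg: (x - 4) - 8 = -10.
Step 4. [(x - 4) - 8 = -10] the outer -8 inverts by adding 8, so sub: x - 4 = -2.
Step 5. [x - 4 = -2] peel the -4: add 4 from each side ⇒ sub: x = 2.

Answer: x ∈ {2}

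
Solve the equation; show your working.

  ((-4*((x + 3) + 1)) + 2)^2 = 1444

Step 1. [((-4*((x + 3) + 1)) + 2)^2 = 1444] √ both sides: 1444 ≥ 0 gives two branches ⇒ sqrt: (-4*((x + 3) + 1)) + 2 = 38 or -38.
Step 2. [(-4*((x + 3) + 1)) + 2 = 38 or -38] 2 comes off first (subtract 2), so sub: -4*((x + 3) + 1) = 36 or -40.
Step 3. [-4*((x + 3) + 1) = 36 or -40] divide by the outer -4. So div: (x + 3) + 1 = -9 or 10.
Step 4. [(x + 3) + 1 = -9 or 10] subtract 1: x sits inside (… + 1). So sub: x + 3 = -10 or 9.
Step 5. [x + 3 = -10 or 9] the outer +3 inverts by subtracting 3 ⇒ sub: x = -13 or 6.

Answer: x ∈ {-13, 6}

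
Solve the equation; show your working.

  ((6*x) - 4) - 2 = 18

Step 1. [((6*x) - 4) - 2 = 18] add 2: x sits inside (… - 2), so sub: (6*x) - 4 = 20.
Step 2. [(6*x) - 4 = 20] add 4: x sits inside (… - 4). So sub: 6*x = 24.
Step 3. [6*x = 24] 6 out front; divide by 6, so div: x = 4.

Answer: x ∈ {4}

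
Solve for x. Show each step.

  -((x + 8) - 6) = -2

Step 1. [-((x + 8) - 6) = -2] LHS negated; negate both sides, so neg: (x + 8) - 6 = 2.
Step 2. [(x + 8) - 6 = 2] add 6: x sits inside (… - 6), so sub: x + 8 = 8.
Step 3. [x + 8 = 8] the outer +8 inverts by subtracting 8, so sub: x = 0.

Answer: x ∈ {0}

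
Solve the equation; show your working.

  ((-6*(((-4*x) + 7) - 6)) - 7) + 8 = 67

Step 1. [((-6*(((-4*x) + 7) - 6)) - 7) + 8 = 67] peel the +8: subtract 8 from each side, so sub: (-6*(((-4*x) + 7) - 6)) - 7 = 59.
Step 2. [(-6*(((-4*x) + 7) - 6)) - 7 = 59] add 7: x sits inside (… - 7). So sub: -6*(((-4*x) + 7) - 6) = 66.
Step 3. [-6*(((-4*x) + 7) - 6) = 66] divide by the outer -6 ⇒ div: ((-4*x) + 7) - 6 = -11.
Step 4. [((-4*x) + 7) - 6 = -11] the outer -6 inverts by adding 6, so sub: (-4*x) + 7 = -5.
Step 5. [(-4*x) + 7 = -5] +7 is outermost — subtract 7 both sides, so sub: -4*x = -12.
Step 6. [-4*x = -12] leading coefficient -4: divide by -4, so div: x = 3.

Answer: x ∈ {3}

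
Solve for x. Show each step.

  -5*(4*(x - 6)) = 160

Step 1. [-5*(4*(x - 6)) = 160] -5·(inner) — divide through by -5. So div: 4*(x - 6) = -32.
Step 2. [4*(x - 6) = -32] divide by the outer 4. So div: x - 6 = -8.
Step 3. [x - 6 = -8] peel the -6: add 6 from each side. So sub: x = -2.

Answer: x ∈ {-2}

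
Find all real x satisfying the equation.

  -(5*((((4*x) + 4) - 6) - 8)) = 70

Step 1. [-(5*((((4*x) + 4) - 6) - 8)) = 70] flip signs both sides, so neg: 5*((((4*x) + 4) - 6) - 8) = -70.
Step 2. [5*((((4*x) + 4) - 6) - 8) = -70] divide by the outer 5. So div: (((4*x) + 4) - 6) - 8 = -14.
Step 3. [(((4*x) + 4) - 6) - 8 = -14] -8 is outermost — add 8 both sides, so sub: ((4*x) + 4) - 6 = -6.
Step 4. [((4*x) + 4) - 6 = -6] peel the -6: add 6 from each side, so sub: (4*x) + 4 = 0.
Step 5. [(4*x) + 4 = 0] subtract 4: x sits inside (… + 4), so sub: 4*x = -4.
Step 6. [4*x = -4] LHS = 4·(…); ÷4 both sides, so div: x = -1.

Answer: x ∈ {-1}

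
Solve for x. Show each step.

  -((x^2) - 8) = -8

Step 1. [-((x^2) - 8) = -8] leading − — multiply by −1 ⇒ neg: (x^2) - 8 = 8.
Step 2. [(x^2) - 8 = 8] -8 is outermost — add 8 both sides ⇒ sub: x^2 = 16.
Step 3. [x^2 = 16] √ both sides: 16 ≥ 0 gives two branches ⇒ sqrt: x = 4 or -4.

Answer: x ∈ {-4, 4}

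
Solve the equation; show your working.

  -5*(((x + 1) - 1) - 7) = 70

Step 1. [-5*(((x + 1) - 1) - 7) = 70] divide by the outer -5, so div: ((x + 1) - 1) - 7 = -14.
Step 2. [((x + 1) - 1) - 7 = -14] add 7: x sits inside (… - 7) ⇒ sub: (x + 1) - 1 = -7.
Step 3. [(x + 1) - 1 = -7] peel the -1: add 1 from each side. So sub: x + 1 = -6.
Step 4. [x + 1 = -6] peel the +1: subtract 1 from each side ⇒ sub: x = -7.

Answer: x ∈ {-7}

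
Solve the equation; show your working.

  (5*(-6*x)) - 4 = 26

Step 1. [(5*(-6*x)) - 4 = 26] peel the -4: add 4 from each side. So sub: 5*(-6*x) = 30.
Step 2. [5*(-6*x) = 30] 5 out front; divide by 5. So div: -6*x = 6.
Step 3. [-6*x = 6] leading coefficient -6: divide by -6 ⇒ div: x = -1.

Answer: x ∈ {-1}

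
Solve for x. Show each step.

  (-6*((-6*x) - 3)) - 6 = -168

Step 1. [(-6*((-6*x) - 3)) - 6 = -168] common factor -6 (LHS and -168) — divide through. So factor: ((-6*x) - 3) + 1 = 28.
Step 2. [((-6*x) - 3) + 1 = 28] 1 comes off first (subtract 1) ⇒ sub: (-6*x) - 3 = 27.
Step 3. [(-6*x) - 3 = 27] the outer -3 inverts by adding 3 ⇒ sub: -6*x = 30.
Step 4. [-6*x = 30] LHS = -6·(…); ÷-6 both sides, so div: x = -5.

Answer: x ∈ {-5}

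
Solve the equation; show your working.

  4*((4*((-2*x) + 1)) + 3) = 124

Step 1. [4*((4*((-2*x) + 1)) + 3) = 124] divide by the outer 4. So div: (4*((-2*x) + 1)) + 3 = 31.
Step 2. [(4*((-2*x) + 1)) + 3 = 31] 3 comes off first (subtract 3) ⇒ sub: 4*((-2*x) + 1) = 28.
Step 3. [4*((-2*x) + 1) = 28] 4·(inner) — divide through by 4 ⇒ div: (-2*x) + 1 = 7.
Step 4. [(-2*x) + 1 = 7] the outer +1 inverts by subtracting 1 ⇒ sub: -2*x = 6.
Step 5. [-2*x = 6] -2·(inner) — divide through by -2, so div: x = -3.

Answer: x ∈ {-3}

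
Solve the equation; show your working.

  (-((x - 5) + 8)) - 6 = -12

Step 1. [(-((x - 5) + 8)) - 6 = -12] the outer -6 inverts by adding 6. So sub: -((x - 5) + 8) = -6.
Step 2. [-((x - 5) + 8) = -6] flip signs both sides ⇒ neg: (x - 5) + 8 = 6.
Step 3. [(x - 5) + 8 = 6] peel the +8: subtract 8 from each side, so sub: x - 5 = -2.
Step 4. [x - 5 = -2] 5 comes off first (add 5). So sub: x = 3.

Answer: x ∈ {3}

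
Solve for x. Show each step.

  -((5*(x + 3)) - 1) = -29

Step 1. [-((5*(x + 3)) - 1) = -29] flip signs both sides. So neg: (5*(x + 3)) - 1 = 29.
Step 2. [(5*(x + 3)) - 1 = 29] 1 comes off first (add 1), so sub: 5*(x + 3) = 30.
Step 3. [5*(x + 3) = 30] 5·(inner) — divide through by 5, so div: x + 3 = 6.
Step 4. [x + 3 = 6] +3 is outermost — subtract 3 both sides. So sub: x = 3.

Answer: x ∈ {3}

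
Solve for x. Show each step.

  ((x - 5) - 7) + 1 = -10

Step 1. [((x - 5) - 7) + 1 = -10] +1 is outermost — subtract 1 both sides ⇒ sub: (x - 5) - 7 = -11.
Step 2. [(x - 5) - 7 = -11] add 7: x sits inside (… - 7). So sub: x - 5 = -4.
Step 3. [x - 5 = -4] peel the -5: add 5 from each side, so sub: x = 1.

Answer: x ∈ {1}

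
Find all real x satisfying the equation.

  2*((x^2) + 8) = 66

Step 1. [2*((x^2) + 8) = 66] 2·(inner) — divide through by 2. So div: (x^2) + 8 = 33.
Step 2. [(x^2) + 8 = 33] 8 comes off first (subtract 8) ⇒ sub: x^2 = 25.
Step 3. [x^2 = 25] √ both sides: 25 ≥ 0 gives two branches. So sqrt: x = 5 or -5.

Answer: x ∈ {-5, 5}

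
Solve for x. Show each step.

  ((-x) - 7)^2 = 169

Step 1. [((-x) - 7)^2 = 169] LHS squared, RHS 169 ≥ 0: apply √ (±) ⇒ sqrt: (-x) - 7 = 13 or -13.
Step 2. [(-x) - 7 = 13 or -13] 7 comes off first (add 7) ⇒ sub: -x = 20 or -6.
Step 3. [-x = 20 or -6] LHS negated; negate both sides. So neg: x = -20 or 6.

Answer: x ∈ {-20, 6}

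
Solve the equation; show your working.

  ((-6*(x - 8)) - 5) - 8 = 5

Step 1. [((-6*(x - 8)) - 5) - 8 = 5] peel the -8: add 8 from each side, so sub: (-6*(x - 8)) - 5 = 13.
Step 2. [(-6*(x - 8)) - 5 = 13] -5 is outermost — add 5 both sides, so sub: -6*(x - 8) = 18.
Step 3. [-6*(x - 8) = 18] divide by the outer -6. So div: x - 8 = -3.
Step 4. [x - 8 = -3] peel the -8: add 8 from each side, so sub: x = 5.

Answer: x ∈ {5}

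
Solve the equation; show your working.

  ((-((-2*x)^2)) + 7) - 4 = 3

Step 1. [((-((-2*x)^2)) + 7) - 4 = 3] -4 is outermost — add 4 both sides, so sub: (-((-2*x)^2)) + 7 = 7.
Step 2. [(-((-2*x)^2)) + 7 = 7] peel the +7: subtract 7 from each side ⇒ sub: -((-2*x)^2) = 0.
Step 3. [-((-2*x)^2) = 0] LHS negated; negate both sides, so neg: (-2*x)^2 = 0.
Step 4. [(-2*x)^2 = 0] √ both sides: 0 ≥ 0 gives two branches. So sqrt: -2*x = 0.
Step 5. [-2*x = 0] -2 out front; divide by -2 ⇒ div: x = 0.

Answer: x ∈ {0}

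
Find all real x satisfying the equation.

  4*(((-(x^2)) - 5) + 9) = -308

Step 1. [4*(((-(x^2)) - 5) + 9) = -308] leading coefficient 4: divide by 4 ⇒ div: ((-(x^2)) - 5) + 9 = -77.
Step 2. [((-(x^2)) - 5) + 9 = -77] 9 comes off first (subtract 9). So sub: (-(x^2)) - 5 = -86.
Step 3. [(-(x^2)) - 5 = -86] add 5: x sits inside (… - 5) ⇒ sub: -(x^2) = -81.
Step 4. [-(x^2) = -81] LHS negated; negate both sides, so neg: x^2 = 81.
Step 5. [x^2 = 81] LHS squared, RHS 81 ≥ 0: apply √ (±), so sqrt: x = 9 or -9.

Answer: x ∈ {-9, 9}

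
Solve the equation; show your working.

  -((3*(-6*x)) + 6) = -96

Step 1. [-((3*(-6*x)) + 6) = -96] LHS negated; negate both sides ⇒ neg: (3*(-6*x)) + 6 = 96.
Step 2. [(3*(-6*x)) + 6 = 96] subtract 6: x sits inside (… + 6). So sub: 3*(-6*x) = 90.
Step 3. [3*(-6*x) = 90] 3·(inner) — divide through by 3, so div: -6*x = 30.
Step 4. [-6*x = 30] LHS = -6·(…); ÷-6 both sides ⇒ div: x = -5.

Answer: x ∈ {-5}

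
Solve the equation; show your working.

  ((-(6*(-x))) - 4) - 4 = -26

Step 1. [((-(6*(-x))) - 4) - 4 = -26] add 4: x sits inside (… - 4) ⇒ sub: (-(6*(-x))) - 4 = -22.
Step 2. [(-(6*(-x))) - 4 = -22] peel the -4: add 4 from each side, so sub: -(6*(-x)) = -18.
Step 3. [-(6*(-x)) = -18] leading − — multiply by −1. So neg: 6*(-x) = 18.
Step 4. [6*(-x) = 18] LHS = 6·(…); ÷6 both sides, so div: -x = 3.
Step 5. [-x = 3] flip signs both sides. So neg: x = -3.

Answer: x ∈ {-3}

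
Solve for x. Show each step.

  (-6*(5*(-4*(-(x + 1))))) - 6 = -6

Step 1. [(-6*(5*(-4*(-(x + 1))))) - 6 = -6] the outer -6 inverts by adding 6 ⇒ sub: -6*(5*(-4*(-(x + 1)))) = 0.
Step 2. [-6*(5*(-4*(-(x + 1)))) = 0] divide by the outer -6. So div: 5*(-4*(-(x + 1))) = 0.
Step 3. [5*(-4*(-(x + 1))) = 0] leading coefficient 5: divide by 5 ⇒ div: -4*(-(x + 1)) = 0.
Step 4. [-4*(-(x + 1)) = 0] -4·(inner) — divide through by -4 ⇒ div: -(x + 1) = 0.
Step 5. [-(x + 1) = 0] flip signs both sides ⇒ neg: x + 1 = 0.
Step 6. [x + 1 = 0] peel the +1: subtract 1 from each side, so sub: x = -1.

Answer: x ∈ {-1}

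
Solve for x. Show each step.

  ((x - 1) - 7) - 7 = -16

Step 1. [((x - 1) - 7) - 7 = -16] peel the -7: add 7 from each side ⇒ sub: (x - 1) - 7 = -9.
Step 2. [(x - 1) - 7 = -9] the outer -7 inverts by adding 7, so sub: x - 1 = -2.
Step 3. [x - 1 = -2] peel the -1: add 1 from each side, so sub: x = -1.

Answer: x ∈ {-1}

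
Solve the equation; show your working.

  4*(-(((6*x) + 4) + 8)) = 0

Step 1. [4*(-(((6*x) + 4) + 8)) = 0] leading coefficient 4: divide by 4 ⇒ div: -(((6*x) + 4) + 8) = 0.
Step 2. [-(((6*x) + 4) + 8) = 0] leading − — multiply by −1, so neg: ((6*x) + 4) + 8 = 0.
Step 3. [((6*x) + 4) + 8 = 0] subtract 8: x sits inside (… + 8), so sub: (6*x) + 4 = -8.
Step 4. [(6*x) + 4 = -8] +4 is outermost — subtract 4 both sides, so sub: 6*x = -12.
Step 5. [6*x = -12] 6·(inner) — divide through by 6, so div: x = -2.

Answer: x ∈ {-2}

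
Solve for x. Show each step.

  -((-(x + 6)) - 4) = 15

Step 1. [-((-(x + 6)) - 4) = 15] leading − — multiply by −1. So neg: (-(x + 6)) - 4 = -15.
Step 2. [(-(x + 6)) - 4 = -15] the outer -4 inverts by adding 4, so sub: -(x + 6) = -11.
Step 3. [-(x + 6) = -11] flip signs both sides. So neg: x + 6 = 11.
Step 4. [x + 6 = 11] subtract 6: x sits inside (… + 6). So sub: x = 5.

Answer: x ∈ {5}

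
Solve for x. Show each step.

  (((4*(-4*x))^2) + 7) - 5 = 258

Step 1. [(((4*(-4*x))^2) + 7) - 5 = 258] peel the -5: add 5 from each side, so sub: ((4*(-4*x))^2) + 7 = 263.
Step 2. [((4*(-4*x))^2) + 7 = 263] peel the +7: subtract 7 from each side, so sub: (4*(-4*x))^2 = 256.
Step 3. [(4*(-4*x))^2 = 256] √ both sides: 256 ≥ 0 gives two branches, so sqrt: 4*(-4*x) = 16 or -16.
Step 4. [4*(-4*x) = 16 or -16] 4·(inner) — divide through by 4 ⇒ div: -4*x = 4 or -4.
Step 5. [-4*x = 4 or -4] leading coefficient -4: divide by -4 ⇒ div: x = -1 or 1.

Answer: x ∈ {-1, 1}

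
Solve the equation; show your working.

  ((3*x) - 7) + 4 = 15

Step 1. [((3*x) - 7) + 4 = 15] subtract 4: x sits inside (… + 4). So sub: (3*x) - 7 = 11.
Step 2. [(3*x) - 7 = 11] the outer -7 inverts by adding 7 ⇒ sub: 3*x = 18.
Step 3. [3*x = 18] LHS = 3·(…); ÷3 both sides, so div: x = 6.

Answer: x ∈ {6}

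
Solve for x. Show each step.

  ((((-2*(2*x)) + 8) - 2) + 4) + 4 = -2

Step 1. [((((-2*(2*x)) + 8) - 2) + 4) + 4 = -2] peel the +4: subtract 4 from each side, so sub: (((-2*(2*x)) + 8) - 2) + 4 = -6.
Step 2. [(((-2*(2*x)) + 8) - 2) + 4 = -6] subtract 4: x sits inside (… + 4), so sub: ((-2*(2*x)) + 8) - 2 = -10.
Step 3. [((-2*(2*x)) + 8) - 2 = -10] -2 is outermost — add 2 both sides, so sub: (-2*(2*x)) + 8 = -8.
Step 4. [(-2*(2*x)) + 8 = -8] common factor -2 (LHS and -8) — divide through. So factor: (2*x) - 4 = 4.
Step 5. [(2*x) - 4 = 4] -4 is outermost — add 4 both sides ⇒ sub: 2*x = 8.
Step 6. [2*x = 8] LHS = 2·(…); ÷2 both sides. So div: x = 4.

Answer: x ∈ {4}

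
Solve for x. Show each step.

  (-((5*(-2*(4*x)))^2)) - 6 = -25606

Step 1. [(-((5*(-2*(4*x)))^2)) - 6 = -25606] peel the -6: add 6 from each side, so sub: -((5*(-2*(4*x)))^2) = -25600.
Step 2. [-((5*(-2*(4*x)))^2) = -25600] LHS negated; negate both sides ⇒ neg: (5*(-2*(4*x)))^2 = 25600.
Step 3. [(5*(-2*(4*x)))^2 = 25600] 25600 ≥ 0, LHS is (·)² — take ±√. So sqrt: 5*(-2*(4*x)) = 160 or -160.
Step 4. [5*(-2*(4*x)) = 160 or -160] leading coefficient 5: divide by 5. So div: -2*(4*x) = 32 or -32.
Step 5. [-2*(4*x) = 32 or -32] LHS = -2·(…); ÷-2 both sides ⇒ div: 4*x = -16 or 16.
Step 6. [4*x = -16 or 16] leading coefficient 4: divide by 4, so div: x = -4 or 4.

Answer: x ∈ {-4, 4}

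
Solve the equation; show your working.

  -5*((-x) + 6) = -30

Step 1. [-5*((-x) + 6) = -30] -5 out front; divide by -5, so div: (-x) + 6 = 6.
Step 2. [(-x) + 6 = 6] the outer +6 inverts by subtracting 6, so sub: -x = 0.
Step 3. [-x = 0] leading − — multiply by −1, so neg: x = 0.

Answer: x ∈ {0}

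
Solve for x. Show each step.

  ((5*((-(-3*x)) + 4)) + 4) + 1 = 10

Step 1. [((5*((-(-3*x)) + 4)) + 4) + 1 = 10] the outer +1 inverts by subtracting 1 ⇒ sub: (5*((-(-3*x)) + 4)) + 4 = 9.
Step 2. [(5*((-(-3*x)) + 4)) + 4 = 9] subtract 4: x sits inside (… + 4) ⇒ sub: 5*((-(-3*x)) + 4) = 5.
Step 3. [5*((-(-3*x)) + 4) = 5] LHS = 5·(…); ÷5 both sides ⇒ div: (-(-3*x)) + 4 = 1.
Step 4. [(-(-3*x)) + 4 = 1] 4 comes off first (subtract 4) ⇒ sub: -(-3*x) = -3.
Step 5. [-(-3*x) = -3] flip signs both sides ⇒ neg: -3*x = 3.
Step 6. [-3*x = 3] -3 out front; divide by -3. So div: x = -1.

Answer: x ∈ {-1}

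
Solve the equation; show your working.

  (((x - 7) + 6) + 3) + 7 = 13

Step 1. [(((x - 7) + 6) + 3) + 7 = 13] +7 is outermost — subtract 7 both sides. So sub: ((x - 7) + 6) + 3 = 6.
Step 2. [((x - 7) + 6) + 3 = 6] +3 is outermost — subtract 3 both sides ⇒ sub: (x - 7) + 6 = 3.
Step 3. [(x - 7) + 6 = 3] +6 is outermost — subtract 6 both sides, so sub: x - 7 = -3.
Step 4. [x - 7 = -3] peel the -7: add 7 from each side, so sub: x = 4.

Answer: x ∈ {4}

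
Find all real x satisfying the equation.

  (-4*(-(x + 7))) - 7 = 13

Step 1. [(-4*(-(x + 7))) - 7 = 13] -7 is outermost — add 7 both sides. So sub: -4*(-(x + 7)) = 20.
Step 2. [-4*(-(x + 7)) = 20] leading coefficient -4: divide by -4 ⇒ div: -(x + 7) = -5.
Step 3. [-(x + 7) = -5] leading − — multiply by −1, so neg: x + 7 = 5.
Step 4. [x + 7 = 5] peel the +7: subtract 7 from each side ⇒ sub: x = -2.

Answer: x ∈ {-2}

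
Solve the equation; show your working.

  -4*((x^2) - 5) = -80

Step 1. [-4*((x^2) - 5) = -80] leading coefficient -4: divide by -4. So div: (x^2) - 5 = 20.
Step 2. [(x^2) - 5 = 20] -5 is outermost — add 5 both sides. So sub: x^2 = 25.
Step 3. [x^2 = 25] √ both sides: 25 ≥ 0 gives two branches ⇒ sqrt: x = 5 or -5.

Answer: x ∈ {-5, 5}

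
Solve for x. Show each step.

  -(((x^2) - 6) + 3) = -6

Step 1. [-(((x^2) - 6) + 3) = -6] flip signs both sides. So neg: ((x^2) - 6) + 3 = 6.
Step 2. [((x^2) - 6) + 3 = 6] subtract 3: x sits inside (… + 3). So sub: (x^2) - 6 = 3.
Step 3. [(x^2) - 6 = 3] the outer -6 inverts by adding 6, so sub: x^2 = 9.
Step 4. [x^2 = 9] LHS squared, RHS 9 ≥ 0: apply √ (±). So sqrt: x = 3 or -3.

Answer: x ∈ {-3, 3}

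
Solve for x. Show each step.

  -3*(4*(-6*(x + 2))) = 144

Step 1. [-3*(4*(-6*(x + 2))) = 144] -3·(inner) — divide through by -3. So div: 4*(-6*(x + 2)) = -48.
Step 2. [4*(-6*(x + 2)) = -48] 4·(inner) — divide through by 4 ⇒ div: -6*(x + 2) = -12.
Step 3. [-6*(x + 2) = -12] divide by the outer -6. So div: x + 2 = 2.
Step 4. [x + 2 = 2] +2 is outermost — subtract 2 both sides, so sub: x = 0.

Answer: x ∈ {0}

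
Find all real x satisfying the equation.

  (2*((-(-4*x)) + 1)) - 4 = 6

Step 1. [(2*((-(-4*x)) + 1)) - 4 = 6] 2 divides every term; factor it out ⇒ factor: ((-(-4*x)) + 1) - 2 = 3.
Step 2. [((-(-4*x)) + 1) - 2 = 3] add 2: x sits inside (… - 2), so sub: (-(-4*x)) + 1 = 5.
Step 3. [(-(-4*x)) + 1 = 5] peel the +1: subtract 1 from each side, so sub: -(-4*x) = 4.
Step 4. [-(-4*x) = 4] LHS negated; negate both sides, so neg: -4*x = -4.
Step 5. [-4*x = -4] LHS = -4·(…); ÷-4 both sides ⇒ div: x = 1.

Answer: x ∈ {1}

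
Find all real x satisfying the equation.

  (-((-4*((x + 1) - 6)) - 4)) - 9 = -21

Step 1. [(-((-4*((x + 1) - 6)) - 4)) - 9 = -21] the outer -9 inverts by adding 9, so sub: -((-4*((x + 1) - 6)) - 4) = -12.
Step 2. [-((-4*((x + 1) - 6)) - 4) = -12] leading − — multiply by −1. So neg: (-4*((x + 1) - 6)) - 4 = 12.
Step 3. [(-4*((x + 1) - 6)) - 4 = 12] common factor -4 (LHS and 12) — divide through, so factor: ((x + 1) - 6) + 1 = -3.
Step 4. [((x + 1) - 6) + 1 = -3] +1 is outermost — subtract 1 both sides, so sub: (x + 1) - 6 = -4.
Step 5. [(x + 1) - 6 = -4] 6 comes off first (add 6). So sub: x + 1 = 2.
Step 6. [x + 1 = 2] subtract 1: x sits inside (… + 1). So sub: x = 1.

Answer: x ∈ {1}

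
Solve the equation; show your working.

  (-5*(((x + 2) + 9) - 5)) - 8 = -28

Step 1. [(-5*(((x + 2) + 9) - 5)) - 8 = -28] peel the -8: add 8 from each side, so sub: -5*(((x + 2) + 9) - 5) = -20.
Step 2. [-5*(((x + 2) + 9) - 5) = -20] -5 out front; divide by -5. So div: ((x + 2) + 9) - 5 = 4.
Step 3. [((x + 2) + 9) - 5 = 4] peel the -5: add 5 from each side. So sub: (x + 2) + 9 = 9.
Step 4. [(x + 2) + 9 = 9] peel the +9: subtract 9 from each side ⇒ sub: x + 2 = 0.
Step 5. [x + 2 = 0] 2 comes off first (subtract 2) ⇒ sub: x = -2.

Answer: x ∈ {-2}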